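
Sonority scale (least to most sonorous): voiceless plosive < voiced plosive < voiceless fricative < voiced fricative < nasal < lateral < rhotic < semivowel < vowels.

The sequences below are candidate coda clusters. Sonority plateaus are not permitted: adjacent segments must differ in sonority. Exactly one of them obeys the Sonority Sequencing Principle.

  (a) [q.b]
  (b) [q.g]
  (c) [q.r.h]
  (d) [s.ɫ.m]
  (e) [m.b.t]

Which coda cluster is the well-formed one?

(a) sonority 1-2: ill-formed.
(b) sonority 1-2: ill-formed.
(c) sonority 1-7-3: ill-formed.
(d) sonority 3-6-5: ill-formed.
(e) sonority 5-2-1: well-formed.

e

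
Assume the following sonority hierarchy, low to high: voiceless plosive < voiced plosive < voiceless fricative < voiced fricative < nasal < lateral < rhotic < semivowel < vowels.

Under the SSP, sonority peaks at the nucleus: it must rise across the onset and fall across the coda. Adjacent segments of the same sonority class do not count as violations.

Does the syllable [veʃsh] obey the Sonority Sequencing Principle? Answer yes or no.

yes

Onset: /v/ is a voiced fricative (sonority 4); then the nucleus /e/ (sonority 9).
Onset profile 4-9 — rises to the nucleus.
Coda: /ʃ/ is a voiceless fricative (sonority 3), /s/ is a voiceless fricative (sonority 3), /h/ is a voiceless fricative (sonority 3).
Coda profile 9-3-3-3 — falls from the nucleus.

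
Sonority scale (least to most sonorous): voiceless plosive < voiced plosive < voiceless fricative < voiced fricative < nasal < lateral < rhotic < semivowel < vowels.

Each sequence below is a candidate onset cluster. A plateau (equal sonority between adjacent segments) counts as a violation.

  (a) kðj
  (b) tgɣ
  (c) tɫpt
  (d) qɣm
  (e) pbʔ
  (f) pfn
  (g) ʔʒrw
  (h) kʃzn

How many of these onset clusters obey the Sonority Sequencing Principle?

6

(a) 1-4-8 → obeys
(b) 1-2-4 → obeys
(c) 1-6-1-1 → violates
(d) 1-4-5 → obeys
(e) 1-2-1 → violates
(f) 1-3-5 → obeys
(g) 1-4-7-8 → obeys
(h) 1-3-4-5 → obeys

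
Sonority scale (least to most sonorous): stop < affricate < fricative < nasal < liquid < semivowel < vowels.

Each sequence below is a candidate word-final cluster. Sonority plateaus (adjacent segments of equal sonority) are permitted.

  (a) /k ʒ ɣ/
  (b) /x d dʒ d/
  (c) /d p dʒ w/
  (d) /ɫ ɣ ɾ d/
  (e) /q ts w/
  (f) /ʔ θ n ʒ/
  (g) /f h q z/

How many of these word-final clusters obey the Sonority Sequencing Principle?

0

(a) /k ʒ ɣ/: profile 1-3-3 — violates.
(b) /x d dʒ d/: profile 3-1-2-1 — violates.
(c) /d p dʒ w/: profile 1-1-2-6 — violates.
(d) /ɫ ɣ ɾ d/: profile 5-3-5-1 — violates.
(e) /q ts w/: profile 1-2-6 — violates.
(f) /ʔ θ n ʒ/: profile 1-3-4-3 — violates.
(g) /f h q z/: profile 3-3-1-3 — violates.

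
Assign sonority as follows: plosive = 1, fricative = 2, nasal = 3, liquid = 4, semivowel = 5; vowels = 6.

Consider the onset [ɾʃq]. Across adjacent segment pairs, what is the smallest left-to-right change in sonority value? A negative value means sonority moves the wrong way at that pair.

/ɾ/ is a liquid (sonority 4).
/ʃ/ is a fricative (sonority 2).
/q/ is a plosive (sonority 1).
/ɾ/→/ʃ/: change -2.
/ʃ/→/q/: change -1.
Minimum = -2.

-2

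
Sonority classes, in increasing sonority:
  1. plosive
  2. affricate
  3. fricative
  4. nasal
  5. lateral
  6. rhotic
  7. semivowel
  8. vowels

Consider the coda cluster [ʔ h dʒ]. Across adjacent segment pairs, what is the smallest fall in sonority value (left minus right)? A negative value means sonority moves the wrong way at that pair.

/ʔ/: plosive = 1.
/h/: fricative = 3.
/dʒ/: affricate = 2.
/ʔ/→/h/: change -2.
/h/→/dʒ/: change +1.
Minimum = -2.

-2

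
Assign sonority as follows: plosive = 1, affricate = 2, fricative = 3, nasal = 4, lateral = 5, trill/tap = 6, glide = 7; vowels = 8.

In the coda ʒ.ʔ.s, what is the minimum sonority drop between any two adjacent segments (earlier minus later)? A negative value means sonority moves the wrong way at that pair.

/ʒ/ is a fricative (sonority 3).
/ʔ/ is a plosive (sonority 1).
/s/ is a fricative (sonority 3).
/ʒ/→/ʔ/: change +2.
/ʔ/→/s/: change -2.
Minimum = -2.

-2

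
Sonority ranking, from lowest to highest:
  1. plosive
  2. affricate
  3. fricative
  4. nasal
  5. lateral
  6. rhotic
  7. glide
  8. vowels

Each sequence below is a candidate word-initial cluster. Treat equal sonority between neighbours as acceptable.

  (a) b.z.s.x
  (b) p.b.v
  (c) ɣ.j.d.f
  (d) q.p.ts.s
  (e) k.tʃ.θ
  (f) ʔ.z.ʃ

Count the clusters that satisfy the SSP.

(a) 1-3-3-3 → obeys
(b) 1-1-3 → obeys
(c) 3-7-1-3 → violates
(d) 1-1-2-3 → obeys
(e) 1-2-3 → obeys
(f) 1-3-3 → obeys

5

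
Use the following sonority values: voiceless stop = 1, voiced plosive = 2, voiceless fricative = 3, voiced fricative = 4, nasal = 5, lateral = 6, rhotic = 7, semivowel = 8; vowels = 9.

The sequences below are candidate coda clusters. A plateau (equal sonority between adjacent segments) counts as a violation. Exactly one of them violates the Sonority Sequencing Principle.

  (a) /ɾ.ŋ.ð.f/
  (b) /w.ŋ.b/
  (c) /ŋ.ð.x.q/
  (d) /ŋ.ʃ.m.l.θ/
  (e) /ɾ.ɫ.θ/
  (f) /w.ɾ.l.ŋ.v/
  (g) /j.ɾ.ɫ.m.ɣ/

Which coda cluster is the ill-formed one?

(a) sonority 7-5-4-3: well-formed.
(b) sonority 8-5-2: well-formed.
(c) sonority 5-4-3-1: well-formed.
(d) sonority 5-3-5-6-3: ill-formed.
(e) sonority 7-6-3: well-formed.
(f) sonority 8-7-6-5-4: well-formed.
(g) sonority 8-7-6-5-4: well-formed.

d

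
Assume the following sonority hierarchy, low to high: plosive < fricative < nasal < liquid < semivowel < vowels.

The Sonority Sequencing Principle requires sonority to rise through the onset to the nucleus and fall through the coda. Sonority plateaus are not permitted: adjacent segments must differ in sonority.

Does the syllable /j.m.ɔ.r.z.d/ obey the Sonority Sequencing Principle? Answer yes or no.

Onset: /j/ is a semivowel (sonority 5), /m/ is a nasal (sonority 3); then the nucleus /ɔ/ (sonority 6).
Onset profile 5-3-6 — does not strictly rise throughout.
Coda: /r/ is a liquid (sonority 4), /z/ is a fricative (sonority 2), /d/ is a plosive (sonority 1).
Coda profile 6-4-2-1 — falls from the nucleus.

no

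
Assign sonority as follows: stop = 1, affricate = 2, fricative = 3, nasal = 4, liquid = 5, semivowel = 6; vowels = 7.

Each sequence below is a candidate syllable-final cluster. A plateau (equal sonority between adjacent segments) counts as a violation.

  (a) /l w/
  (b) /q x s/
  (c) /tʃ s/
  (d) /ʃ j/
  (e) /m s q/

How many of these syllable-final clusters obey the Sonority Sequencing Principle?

1

(a) /l w/: profile 5-6 — violates.
(b) /q x s/: profile 1-3-3 — violates.
(c) /tʃ s/: profile 2-3 — violates.
(d) /ʃ j/: profile 3-6 — violates.
(e) /m s q/: profile 4-3-1 — obeys.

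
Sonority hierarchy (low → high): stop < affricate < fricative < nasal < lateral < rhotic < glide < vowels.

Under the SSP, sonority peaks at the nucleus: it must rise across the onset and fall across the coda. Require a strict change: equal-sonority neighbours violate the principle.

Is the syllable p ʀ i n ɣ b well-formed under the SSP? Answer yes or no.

yes

Onset: /p/ is a stop (sonority 1), /ʀ/ is a rhotic (sonority 6); then the nucleus /i/ (sonority 8).
Onset profile 1-6-8 — rises to the nucleus.
Coda: /n/ is a nasal (sonority 4), /ɣ/ is a fricative (sonority 3), /b/ is a stop (sonority 1).
Coda profile 8-4-3-1 — falls from the nucleus.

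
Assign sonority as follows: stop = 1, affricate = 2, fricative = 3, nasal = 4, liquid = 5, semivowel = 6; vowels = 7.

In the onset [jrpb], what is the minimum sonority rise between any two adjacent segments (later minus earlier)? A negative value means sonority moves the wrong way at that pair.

/j/ is a semivowel (sonority 6).
/r/ is a liquid (sonority 5).
/p/ is a stop (sonority 1).
/b/ is a stop (sonority 1).
/j/→/r/: change -1.
/r/→/p/: change -4.
/p/→/b/: change +0.
Minimum = -4.

-4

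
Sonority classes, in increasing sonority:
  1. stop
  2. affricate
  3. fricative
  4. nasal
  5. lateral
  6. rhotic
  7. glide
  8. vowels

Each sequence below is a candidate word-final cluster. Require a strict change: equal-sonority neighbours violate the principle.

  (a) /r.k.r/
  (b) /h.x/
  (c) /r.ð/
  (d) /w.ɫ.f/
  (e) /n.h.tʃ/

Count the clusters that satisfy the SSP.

(a) sonority 6-1-6: ill-formed.
(b) sonority 3-3: ill-formed.
(c) sonority 6-3: well-formed.
(d) sonority 7-5-3: well-formed.
(e) sonority 4-3-2: well-formed.

3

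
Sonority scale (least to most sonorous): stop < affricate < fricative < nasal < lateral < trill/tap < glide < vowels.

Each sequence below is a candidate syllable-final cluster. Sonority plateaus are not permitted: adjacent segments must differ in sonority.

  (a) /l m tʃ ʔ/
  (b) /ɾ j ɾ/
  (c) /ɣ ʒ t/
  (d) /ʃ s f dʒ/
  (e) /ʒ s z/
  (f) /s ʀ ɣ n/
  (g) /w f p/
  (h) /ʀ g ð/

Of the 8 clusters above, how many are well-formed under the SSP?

(a) /l m tʃ ʔ/: profile 5-4-2-1 — obeys.
(b) /ɾ j ɾ/: profile 6-7-6 — violates.
(c) /ɣ ʒ t/: profile 3-3-1 — violates.
(d) /ʃ s f dʒ/: profile 3-3-3-2 — violates.
(e) /ʒ s z/: profile 3-3-3 — violates.
(f) /s ʀ ɣ n/: profile 3-6-3-4 — violates.
(g) /w f p/: profile 7-3-1 — obeys.
(h) /ʀ g ð/: profile 6-1-3 — violates.

2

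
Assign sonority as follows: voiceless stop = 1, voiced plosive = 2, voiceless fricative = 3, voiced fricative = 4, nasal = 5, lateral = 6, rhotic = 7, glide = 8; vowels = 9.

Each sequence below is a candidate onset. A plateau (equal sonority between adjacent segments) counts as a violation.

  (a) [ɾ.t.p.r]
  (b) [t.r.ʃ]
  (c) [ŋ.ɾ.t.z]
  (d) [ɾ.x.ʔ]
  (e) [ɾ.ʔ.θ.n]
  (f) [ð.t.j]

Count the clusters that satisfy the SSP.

(a) [ɾ.t.p.r]: profile 7-1-1-7 — violates.
(b) [t.r.ʃ]: profile 1-7-3 — violates.
(c) [ŋ.ɾ.t.z]: profile 5-7-1-4 — violates.
(d) [ɾ.x.ʔ]: profile 7-3-1 — violates.
(e) [ɾ.ʔ.θ.n]: profile 7-1-3-5 — violates.
(f) [ð.t.j]: profile 4-1-8 — violates.

0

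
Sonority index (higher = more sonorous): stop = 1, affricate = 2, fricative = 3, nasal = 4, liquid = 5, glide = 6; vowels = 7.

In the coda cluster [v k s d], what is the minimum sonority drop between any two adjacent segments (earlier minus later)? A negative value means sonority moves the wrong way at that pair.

/v/ — fricative, sonority 3.
/k/ — stop, sonority 1.
/s/ — fricative, sonority 3.
/d/ — stop, sonority 1.
/v/→/k/: change +2.
/k/→/s/: change -2.
/s/→/d/: change +2.
Minimum = -2.

-2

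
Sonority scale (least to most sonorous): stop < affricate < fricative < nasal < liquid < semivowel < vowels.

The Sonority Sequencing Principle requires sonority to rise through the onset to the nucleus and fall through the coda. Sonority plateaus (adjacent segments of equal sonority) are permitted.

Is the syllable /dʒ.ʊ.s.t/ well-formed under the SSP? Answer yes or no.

Onset: /dʒ/ is an affricate (sonority 2); then the nucleus /ʊ/ (sonority 7).
Onset profile 2-7 — rises to the nucleus.
Coda: /s/ is a fricative (sonority 3), /t/ is a stop (sonority 1).
Coda profile 7-3-1 — falls from the nucleus.

yes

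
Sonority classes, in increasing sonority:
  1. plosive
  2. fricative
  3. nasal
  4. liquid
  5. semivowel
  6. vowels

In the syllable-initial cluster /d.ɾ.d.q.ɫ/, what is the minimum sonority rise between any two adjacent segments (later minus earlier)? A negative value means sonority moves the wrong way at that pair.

/d/: plosive = 1.
/ɾ/: liquid = 4.
/d/: plosive = 1.
/q/: plosive = 1.
/ɫ/: liquid = 4.
/d/→/ɾ/: change +3.
/ɾ/→/d/: change -3.
/d/→/q/: change +0.
/q/→/ɫ/: change +3.
Minimum = -3.

-3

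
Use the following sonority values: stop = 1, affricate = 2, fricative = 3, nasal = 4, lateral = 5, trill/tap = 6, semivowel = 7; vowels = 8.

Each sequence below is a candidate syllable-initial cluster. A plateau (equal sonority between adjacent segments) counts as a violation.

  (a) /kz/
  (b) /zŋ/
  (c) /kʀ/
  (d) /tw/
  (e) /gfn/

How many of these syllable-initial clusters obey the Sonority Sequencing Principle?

5

(a) /kz/: profile 1-3 — obeys.
(b) /zŋ/: profile 3-4 — obeys.
(c) /kʀ/: profile 1-6 — obeys.
(d) /tw/: profile 1-7 — obeys.
(e) /gfn/: profile 1-3-4 — obeys.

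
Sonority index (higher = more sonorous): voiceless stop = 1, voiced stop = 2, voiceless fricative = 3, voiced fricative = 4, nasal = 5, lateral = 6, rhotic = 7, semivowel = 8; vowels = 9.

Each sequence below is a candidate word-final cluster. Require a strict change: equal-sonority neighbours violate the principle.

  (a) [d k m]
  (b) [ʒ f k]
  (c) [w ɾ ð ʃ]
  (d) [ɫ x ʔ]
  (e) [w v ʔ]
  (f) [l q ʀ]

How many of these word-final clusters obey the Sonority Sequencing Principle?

4

(a) [d k m]: profile 2-1-5 — violates.
(b) [ʒ f k]: profile 4-3-1 — obeys.
(c) [w ɾ ð ʃ]: profile 8-7-4-3 — obeys.
(d) [ɫ x ʔ]: profile 6-3-1 — obeys.
(e) [w v ʔ]: profile 8-4-1 — obeys.
(f) [l q ʀ]: profile 6-1-7 — violates.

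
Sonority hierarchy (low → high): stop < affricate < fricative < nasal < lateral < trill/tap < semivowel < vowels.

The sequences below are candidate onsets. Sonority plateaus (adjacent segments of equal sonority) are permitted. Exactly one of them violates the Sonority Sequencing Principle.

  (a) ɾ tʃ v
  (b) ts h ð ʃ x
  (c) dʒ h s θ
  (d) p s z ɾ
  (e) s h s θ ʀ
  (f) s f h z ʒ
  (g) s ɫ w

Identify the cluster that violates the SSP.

a

(a) 6-2-3 → violates
(b) 2-3-3-3-3 → obeys
(c) 2-3-3-3 → obeys
(d) 1-3-3-6 → obeys
(e) 3-3-3-3-6 → obeys
(f) 3-3-3-3-3 → obeys
(g) 3-5-7 → obeys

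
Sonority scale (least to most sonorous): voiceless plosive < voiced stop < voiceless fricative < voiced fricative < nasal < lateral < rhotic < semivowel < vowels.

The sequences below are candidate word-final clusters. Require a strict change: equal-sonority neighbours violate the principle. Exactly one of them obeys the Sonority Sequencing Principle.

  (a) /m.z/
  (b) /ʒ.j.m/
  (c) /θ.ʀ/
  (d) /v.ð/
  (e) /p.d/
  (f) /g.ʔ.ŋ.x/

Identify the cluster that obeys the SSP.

(a) 5-4 → obeys
(b) 4-8-5 → violates
(c) 3-7 → violates
(d) 4-4 → violates
(e) 1-2 → violates
(f) 2-1-5-3 → violates

a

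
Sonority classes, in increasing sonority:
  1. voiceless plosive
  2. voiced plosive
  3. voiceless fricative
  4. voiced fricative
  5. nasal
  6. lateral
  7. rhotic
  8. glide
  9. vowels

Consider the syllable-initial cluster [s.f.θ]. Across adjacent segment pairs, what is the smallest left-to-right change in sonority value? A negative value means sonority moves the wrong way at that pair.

/s/ — voiceless fricative, sonority 3.
/f/ — voiceless fricative, sonority 3.
/θ/ — voiceless fricative, sonority 3.
/s/→/f/: change +0.
/f/→/θ/: change +0.
Minimum = 0.

0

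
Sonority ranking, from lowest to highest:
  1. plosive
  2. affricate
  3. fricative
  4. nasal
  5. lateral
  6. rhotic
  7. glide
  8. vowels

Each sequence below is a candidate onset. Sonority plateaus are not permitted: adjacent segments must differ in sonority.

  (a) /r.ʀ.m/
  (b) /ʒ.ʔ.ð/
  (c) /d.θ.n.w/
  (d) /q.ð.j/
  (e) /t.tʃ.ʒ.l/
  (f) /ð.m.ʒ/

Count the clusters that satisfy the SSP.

3

(a) 6-6-4 → violates
(b) 3-1-3 → violates
(c) 1-3-4-7 → obeys
(d) 1-3-7 → obeys
(e) 1-2-3-5 → obeys
(f) 3-4-3 → violates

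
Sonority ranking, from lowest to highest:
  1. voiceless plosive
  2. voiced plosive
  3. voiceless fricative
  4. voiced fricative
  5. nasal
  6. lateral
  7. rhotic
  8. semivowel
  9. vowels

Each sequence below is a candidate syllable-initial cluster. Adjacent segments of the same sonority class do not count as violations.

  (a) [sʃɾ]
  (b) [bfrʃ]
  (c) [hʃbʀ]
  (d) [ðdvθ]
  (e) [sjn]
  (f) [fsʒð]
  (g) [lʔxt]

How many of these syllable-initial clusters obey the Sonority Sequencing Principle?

2

(a) 3-3-7 → obeys
(b) 2-3-7-3 → violates
(c) 3-3-2-7 → violates
(d) 4-2-4-3 → violates
(e) 3-8-5 → violates
(f) 3-3-4-4 → obeys
(g) 6-1-3-1 → violates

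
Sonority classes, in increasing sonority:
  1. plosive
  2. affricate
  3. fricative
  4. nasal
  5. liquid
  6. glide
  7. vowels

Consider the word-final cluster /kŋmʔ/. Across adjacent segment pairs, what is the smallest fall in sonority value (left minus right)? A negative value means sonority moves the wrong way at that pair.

-3

/k/ — plosive, sonority 1.
/ŋ/ — nasal, sonority 4.
/m/ — nasal, sonority 4.
/ʔ/ — plosive, sonority 1.
/k/→/ŋ/: change -3.
/ŋ/→/m/: change +0.
/m/→/ʔ/: change +3.
Minimum = -3.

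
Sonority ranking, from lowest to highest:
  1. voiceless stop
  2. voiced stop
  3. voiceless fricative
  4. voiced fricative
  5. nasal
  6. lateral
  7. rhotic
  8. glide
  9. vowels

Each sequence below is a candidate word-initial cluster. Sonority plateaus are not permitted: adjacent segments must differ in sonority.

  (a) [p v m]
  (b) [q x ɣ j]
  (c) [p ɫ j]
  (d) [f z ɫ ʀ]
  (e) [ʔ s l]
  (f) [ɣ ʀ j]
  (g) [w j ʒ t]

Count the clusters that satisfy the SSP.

(a) [p v m]: profile 1-4-5 — obeys.
(b) [q x ɣ j]: profile 1-3-4-8 — obeys.
(c) [p ɫ j]: profile 1-6-8 — obeys.
(d) [f z ɫ ʀ]: profile 3-4-6-7 — obeys.
(e) [ʔ s l]: profile 1-3-6 — obeys.
(f) [ɣ ʀ j]: profile 4-7-8 — obeys.
(g) [w j ʒ t]: profile 8-8-4-1 — violates.

6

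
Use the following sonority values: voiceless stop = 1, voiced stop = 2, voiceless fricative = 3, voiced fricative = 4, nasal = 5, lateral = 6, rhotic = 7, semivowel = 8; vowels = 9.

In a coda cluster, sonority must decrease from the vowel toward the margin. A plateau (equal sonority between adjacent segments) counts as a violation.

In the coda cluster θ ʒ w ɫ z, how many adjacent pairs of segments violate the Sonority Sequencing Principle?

/θ/: voiceless fricative = 3.
/ʒ/: voiced fricative = 4.
/w/: semivowel = 8.
/ɫ/: lateral = 6.
/z/: voiced fricative = 4.
/θ/→/ʒ/: 3→4 (does not fall) — violation.
/ʒ/→/w/: 4→8 (does not fall) — violation.
/w/→/ɫ/: 8→6 (falls) — ok.
/ɫ/→/z/: 6→4 (falls) — ok.

2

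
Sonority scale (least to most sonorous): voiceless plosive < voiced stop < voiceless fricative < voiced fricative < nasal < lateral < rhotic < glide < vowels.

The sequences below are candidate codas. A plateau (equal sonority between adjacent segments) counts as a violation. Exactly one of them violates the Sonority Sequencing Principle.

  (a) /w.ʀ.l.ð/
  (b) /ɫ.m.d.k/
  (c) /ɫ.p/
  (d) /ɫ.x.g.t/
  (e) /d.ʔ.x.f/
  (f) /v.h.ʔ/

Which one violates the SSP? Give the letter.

(a) /w.ʀ.l.ð/: profile 8-7-6-4 — obeys.
(b) /ɫ.m.d.k/: profile 6-5-2-1 — obeys.
(c) /ɫ.p/: profile 6-1 — obeys.
(d) /ɫ.x.g.t/: profile 6-3-2-1 — obeys.
(e) /d.ʔ.x.f/: profile 2-1-3-3 — violates.
(f) /v.h.ʔ/: profile 4-3-1 — obeys.

e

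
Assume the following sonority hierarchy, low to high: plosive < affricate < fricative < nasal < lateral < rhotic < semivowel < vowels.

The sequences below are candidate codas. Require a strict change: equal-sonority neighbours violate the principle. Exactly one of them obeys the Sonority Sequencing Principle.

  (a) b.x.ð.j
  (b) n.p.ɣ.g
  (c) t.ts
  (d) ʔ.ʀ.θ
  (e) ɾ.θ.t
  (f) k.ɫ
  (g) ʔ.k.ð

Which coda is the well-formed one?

(a) b.x.ð.j: profile 1-3-3-7 — violates.
(b) n.p.ɣ.g: profile 4-1-3-1 — violates.
(c) t.ts: profile 1-2 — violates.
(d) ʔ.ʀ.θ: profile 1-6-3 — violates.
(e) ɾ.θ.t: profile 6-3-1 — obeys.
(f) k.ɫ: profile 1-5 — violates.
(g) ʔ.k.ð: profile 1-1-3 — violates.

e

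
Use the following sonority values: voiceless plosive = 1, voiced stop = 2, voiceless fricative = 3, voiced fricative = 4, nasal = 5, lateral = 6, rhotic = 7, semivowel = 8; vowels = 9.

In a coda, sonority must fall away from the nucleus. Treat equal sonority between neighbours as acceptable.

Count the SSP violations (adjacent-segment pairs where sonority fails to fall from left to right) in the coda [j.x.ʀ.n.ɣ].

/j/: semivowel = 8.
/x/: voiceless fricative = 3.
/ʀ/: rhotic = 7.
/n/: nasal = 5.
/ɣ/: voiced fricative = 4.
/j/→/x/: 8→3 (falls) — ok.
/x/→/ʀ/: 3→7 (does not fall) — violation.
/ʀ/→/n/: 7→5 (falls) — ok.
/n/→/ɣ/: 5→4 (falls) — ok.

1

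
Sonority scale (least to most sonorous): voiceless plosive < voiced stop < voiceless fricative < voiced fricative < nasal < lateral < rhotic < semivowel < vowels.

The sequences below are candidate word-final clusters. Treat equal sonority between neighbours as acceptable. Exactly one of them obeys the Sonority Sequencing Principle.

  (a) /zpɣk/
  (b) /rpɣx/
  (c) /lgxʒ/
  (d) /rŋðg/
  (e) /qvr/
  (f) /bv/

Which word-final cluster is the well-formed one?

(a) 4-1-4-1 → violates
(b) 7-1-4-3 → violates
(c) 6-2-3-4 → violates
(d) 7-5-4-2 → obeys
(e) 1-4-7 → violates
(f) 2-4 → violates

d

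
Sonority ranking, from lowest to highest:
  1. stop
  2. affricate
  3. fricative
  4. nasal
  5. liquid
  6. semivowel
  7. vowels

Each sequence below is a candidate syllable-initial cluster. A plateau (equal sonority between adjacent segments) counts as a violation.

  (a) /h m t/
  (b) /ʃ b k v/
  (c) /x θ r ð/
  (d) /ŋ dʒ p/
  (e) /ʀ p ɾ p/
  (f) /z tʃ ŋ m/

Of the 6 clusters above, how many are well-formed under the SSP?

0

(a) 3-4-1 → violates
(b) 3-1-1-3 → violates
(c) 3-3-5-3 → violates
(d) 4-2-1 → violates
(e) 5-1-5-1 → violates
(f) 3-2-4-4 → violates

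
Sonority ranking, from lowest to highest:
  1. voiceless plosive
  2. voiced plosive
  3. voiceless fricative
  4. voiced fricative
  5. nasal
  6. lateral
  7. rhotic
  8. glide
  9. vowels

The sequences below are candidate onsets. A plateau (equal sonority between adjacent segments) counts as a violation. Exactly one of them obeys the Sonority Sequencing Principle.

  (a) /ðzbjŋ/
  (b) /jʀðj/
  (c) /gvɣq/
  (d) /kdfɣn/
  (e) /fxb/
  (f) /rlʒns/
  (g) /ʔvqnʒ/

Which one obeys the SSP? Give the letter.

d

(a) 4-4-2-8-5 → violates
(b) 8-7-4-8 → violates
(c) 2-4-4-1 → violates
(d) 1-2-3-4-5 → obeys
(e) 3-3-2 → violates
(f) 7-6-4-5-3 → violates
(g) 1-4-1-5-4 → violates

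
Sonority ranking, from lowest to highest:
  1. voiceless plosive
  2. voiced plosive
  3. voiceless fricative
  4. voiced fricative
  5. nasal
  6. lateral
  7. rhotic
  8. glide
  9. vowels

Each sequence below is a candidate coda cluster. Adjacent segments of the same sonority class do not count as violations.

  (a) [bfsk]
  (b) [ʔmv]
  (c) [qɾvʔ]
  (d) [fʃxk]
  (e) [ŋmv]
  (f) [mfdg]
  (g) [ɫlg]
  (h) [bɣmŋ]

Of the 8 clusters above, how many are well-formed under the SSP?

(a) sonority 2-3-3-1: ill-formed.
(b) sonority 1-5-4: ill-formed.
(c) sonority 1-7-4-1: ill-formed.
(d) sonority 3-3-3-1: well-formed.
(e) sonority 5-5-4: well-formed.
(f) sonority 5-3-2-2: well-formed.
(g) sonority 6-6-2: well-formed.
(h) sonority 2-4-5-5: ill-formed.

4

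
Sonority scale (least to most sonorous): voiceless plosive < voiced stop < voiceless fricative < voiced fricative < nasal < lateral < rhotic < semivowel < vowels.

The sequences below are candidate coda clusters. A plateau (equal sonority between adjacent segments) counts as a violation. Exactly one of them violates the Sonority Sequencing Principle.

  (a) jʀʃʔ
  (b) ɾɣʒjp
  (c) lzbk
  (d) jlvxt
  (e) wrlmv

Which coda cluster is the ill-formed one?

(a) sonority 8-7-3-1: well-formed.
(b) sonority 7-4-4-8-1: ill-formed.
(c) sonority 6-4-2-1: well-formed.
(d) sonority 8-6-4-3-1: well-formed.
(e) sonority 8-7-6-5-4: well-formed.

b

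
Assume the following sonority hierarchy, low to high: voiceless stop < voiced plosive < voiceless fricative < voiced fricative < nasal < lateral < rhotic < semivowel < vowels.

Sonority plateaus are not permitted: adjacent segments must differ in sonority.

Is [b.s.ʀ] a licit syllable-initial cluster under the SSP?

yes

/b/ — voiced plosive, sonority 2.
/s/ — voiceless fricative, sonority 3.
/ʀ/ — rhotic, sonority 7.
The profile 2-3-7 strictly rises, so the syllable-initial cluster satisfies the SSP.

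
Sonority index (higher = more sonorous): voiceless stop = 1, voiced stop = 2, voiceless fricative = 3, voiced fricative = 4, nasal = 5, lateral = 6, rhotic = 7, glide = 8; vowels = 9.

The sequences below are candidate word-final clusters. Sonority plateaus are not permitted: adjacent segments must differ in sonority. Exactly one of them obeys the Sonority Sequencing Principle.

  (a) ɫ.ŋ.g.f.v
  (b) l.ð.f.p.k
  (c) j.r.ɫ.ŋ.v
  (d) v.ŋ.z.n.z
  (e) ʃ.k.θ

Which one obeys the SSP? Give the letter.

(a) ɫ.ŋ.g.f.v: profile 6-5-2-3-4 — violates.
(b) l.ð.f.p.k: profile 6-4-3-1-1 — violates.
(c) j.r.ɫ.ŋ.v: profile 8-7-6-5-4 — obeys.
(d) v.ŋ.z.n.z: profile 4-5-4-5-4 — violates.
(e) ʃ.k.θ: profile 3-1-3 — violates.

c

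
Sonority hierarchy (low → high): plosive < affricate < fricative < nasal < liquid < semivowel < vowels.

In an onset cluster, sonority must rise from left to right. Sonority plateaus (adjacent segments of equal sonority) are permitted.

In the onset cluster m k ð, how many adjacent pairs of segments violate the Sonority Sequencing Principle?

1

/m/ — nasal, sonority 4.
/k/ — plosive, sonority 1.
/ð/ — fricative, sonority 3.
/m/→/k/: 4→1 (does not rise) — violation.
/k/→/ð/: 1→3 (rises) — ok.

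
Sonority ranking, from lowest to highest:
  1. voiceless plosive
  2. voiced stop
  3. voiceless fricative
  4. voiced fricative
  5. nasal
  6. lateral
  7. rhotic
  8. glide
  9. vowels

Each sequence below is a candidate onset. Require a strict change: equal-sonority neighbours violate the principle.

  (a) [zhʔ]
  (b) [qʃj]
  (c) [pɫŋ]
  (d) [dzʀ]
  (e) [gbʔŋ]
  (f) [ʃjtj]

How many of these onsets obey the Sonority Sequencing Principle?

(a) sonority 4-3-1: ill-formed.
(b) sonority 1-3-8: well-formed.
(c) sonority 1-6-5: ill-formed.
(d) sonority 2-4-7: well-formed.
(e) sonority 2-2-1-5: ill-formed.
(f) sonority 3-8-1-8: ill-formed.

2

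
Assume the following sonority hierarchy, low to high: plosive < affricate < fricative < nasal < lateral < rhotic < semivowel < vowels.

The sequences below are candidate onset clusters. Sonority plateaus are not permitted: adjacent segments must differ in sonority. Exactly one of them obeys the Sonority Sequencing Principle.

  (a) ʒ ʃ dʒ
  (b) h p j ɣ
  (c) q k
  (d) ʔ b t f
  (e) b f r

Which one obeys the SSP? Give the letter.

(a) 3-3-2 → violates
(b) 3-1-7-3 → violates
(c) 1-1 → violates
(d) 1-1-1-3 → violates
(e) 1-3-6 → obeys

e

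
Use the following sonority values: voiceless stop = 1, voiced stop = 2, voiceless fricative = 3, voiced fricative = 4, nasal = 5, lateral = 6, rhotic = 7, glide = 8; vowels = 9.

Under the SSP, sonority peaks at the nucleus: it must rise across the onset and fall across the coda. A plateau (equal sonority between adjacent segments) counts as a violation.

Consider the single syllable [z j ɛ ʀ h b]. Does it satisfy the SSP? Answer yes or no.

yes

Onset: /z/ is a voiced fricative (sonority 4), /j/ is a glide (sonority 8); then the nucleus /ɛ/ (sonority 9).
Onset profile 4-8-9 — rises to the nucleus.
Coda: /ʀ/ is a rhotic (sonority 7), /h/ is a voiceless fricative (sonority 3), /b/ is a voiced stop (sonority 2).
Coda profile 9-7-3-2 — falls from the nucleus.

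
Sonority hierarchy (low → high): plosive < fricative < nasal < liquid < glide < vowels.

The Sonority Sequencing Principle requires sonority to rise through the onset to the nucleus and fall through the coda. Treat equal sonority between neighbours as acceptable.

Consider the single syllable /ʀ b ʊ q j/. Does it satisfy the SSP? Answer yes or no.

no

Onset: /ʀ/ is a liquid (sonority 4), /b/ is a plosive (sonority 1); then the nucleus /ʊ/ (sonority 6).
Onset profile 4-1-6 — does not rise throughout.
Coda: /q/ is a plosive (sonority 1), /j/ is a glide (sonority 5).
Coda profile 6-1-5 — does not fall throughout.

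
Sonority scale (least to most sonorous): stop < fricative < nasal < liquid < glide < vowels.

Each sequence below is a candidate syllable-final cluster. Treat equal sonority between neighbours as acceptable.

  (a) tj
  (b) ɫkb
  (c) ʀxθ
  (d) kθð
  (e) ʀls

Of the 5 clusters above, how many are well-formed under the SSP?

3

(a) sonority 1-5: ill-formed.
(b) sonority 4-1-1: well-formed.
(c) sonority 4-2-2: well-formed.
(d) sonority 1-2-2: ill-formed.
(e) sonority 4-4-2: well-formed.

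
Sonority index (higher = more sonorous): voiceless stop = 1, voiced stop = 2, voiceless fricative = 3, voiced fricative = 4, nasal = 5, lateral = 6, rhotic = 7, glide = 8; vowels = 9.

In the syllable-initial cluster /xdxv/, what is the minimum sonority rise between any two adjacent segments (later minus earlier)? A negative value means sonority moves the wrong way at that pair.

/x/: voiceless fricative = 3.
/d/: voiced stop = 2.
/x/: voiceless fricative = 3.
/v/: voiced fricative = 4.
/x/→/d/: change -1.
/d/→/x/: change +1.
/x/→/v/: change +1.
Minimum = -1.

-1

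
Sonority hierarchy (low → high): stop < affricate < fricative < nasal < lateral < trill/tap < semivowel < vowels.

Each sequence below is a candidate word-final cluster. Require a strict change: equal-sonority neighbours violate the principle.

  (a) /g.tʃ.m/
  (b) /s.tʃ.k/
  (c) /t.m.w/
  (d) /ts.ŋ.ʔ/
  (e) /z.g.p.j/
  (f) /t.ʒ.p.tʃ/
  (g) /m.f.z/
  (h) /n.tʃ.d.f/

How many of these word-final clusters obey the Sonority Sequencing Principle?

1

(a) sonority 1-2-4: ill-formed.
(b) sonority 3-2-1: well-formed.
(c) sonority 1-4-7: ill-formed.
(d) sonority 2-4-1: ill-formed.
(e) sonority 3-1-1-7: ill-formed.
(f) sonority 1-3-1-2: ill-formed.
(g) sonority 4-3-3: ill-formed.
(h) sonority 4-2-1-3: ill-formed.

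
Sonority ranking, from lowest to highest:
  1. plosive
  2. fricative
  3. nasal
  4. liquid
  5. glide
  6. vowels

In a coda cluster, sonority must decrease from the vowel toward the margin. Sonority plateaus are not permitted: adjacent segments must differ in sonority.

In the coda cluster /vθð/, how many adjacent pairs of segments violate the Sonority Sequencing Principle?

/v/ is a fricative (sonority 2).
/θ/ is a fricative (sonority 2).
/ð/ is a fricative (sonority 2).
/v/→/θ/: 2→2 (plateau) — violation.
/θ/→/ð/: 2→2 (plateau) — violation.

2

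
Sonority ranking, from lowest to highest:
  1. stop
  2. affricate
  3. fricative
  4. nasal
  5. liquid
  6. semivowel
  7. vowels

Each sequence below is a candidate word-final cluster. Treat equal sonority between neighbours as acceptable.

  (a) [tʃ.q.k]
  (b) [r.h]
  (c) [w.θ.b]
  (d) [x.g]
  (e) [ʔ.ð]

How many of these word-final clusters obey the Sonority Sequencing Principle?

(a) 2-1-1 → obeys
(b) 5-3 → obeys
(c) 6-3-1 → obeys
(d) 3-1 → obeys
(e) 1-3 → violates

4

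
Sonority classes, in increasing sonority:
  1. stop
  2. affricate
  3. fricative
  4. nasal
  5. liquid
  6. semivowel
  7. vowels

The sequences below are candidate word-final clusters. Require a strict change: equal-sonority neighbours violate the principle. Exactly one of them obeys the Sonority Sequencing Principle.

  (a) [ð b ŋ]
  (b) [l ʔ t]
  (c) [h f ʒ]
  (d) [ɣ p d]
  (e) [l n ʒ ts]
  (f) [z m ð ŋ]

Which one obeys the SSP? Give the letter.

(a) 3-1-4 → violates
(b) 5-1-1 → violates
(c) 3-3-3 → violates
(d) 3-1-1 → violates
(e) 5-4-3-2 → obeys
(f) 3-4-3-4 → violates

e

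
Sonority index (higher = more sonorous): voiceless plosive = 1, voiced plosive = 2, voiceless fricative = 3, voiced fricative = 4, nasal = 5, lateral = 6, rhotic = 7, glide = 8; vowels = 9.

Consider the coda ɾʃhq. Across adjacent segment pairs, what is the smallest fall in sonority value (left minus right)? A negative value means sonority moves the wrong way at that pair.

/ɾ/ — rhotic, sonority 7.
/ʃ/ — voiceless fricative, sonority 3.
/h/ — voiceless fricative, sonority 3.
/q/ — voiceless plosive, sonority 1.
/ɾ/→/ʃ/: change +4.
/ʃ/→/h/: change +0.
/h/→/q/: change +2.
Minimum = 0.

0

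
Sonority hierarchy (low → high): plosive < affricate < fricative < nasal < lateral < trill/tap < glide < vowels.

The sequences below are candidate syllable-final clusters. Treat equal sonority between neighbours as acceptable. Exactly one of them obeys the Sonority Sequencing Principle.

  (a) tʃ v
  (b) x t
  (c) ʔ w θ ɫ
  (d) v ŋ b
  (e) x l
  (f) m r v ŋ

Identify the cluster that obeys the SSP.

(a) 2-3 → violates
(b) 3-1 → obeys
(c) 1-7-3-5 → violates
(d) 3-4-1 → violates
(e) 3-5 → violates
(f) 4-6-3-4 → violates

b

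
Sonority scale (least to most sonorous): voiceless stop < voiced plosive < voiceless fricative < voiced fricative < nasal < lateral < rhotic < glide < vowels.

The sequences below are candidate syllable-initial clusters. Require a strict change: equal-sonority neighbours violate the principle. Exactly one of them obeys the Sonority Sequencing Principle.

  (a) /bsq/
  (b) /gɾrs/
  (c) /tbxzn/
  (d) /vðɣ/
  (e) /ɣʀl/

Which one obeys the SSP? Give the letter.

c

(a) /bsq/: profile 2-3-1 — violates.
(b) /gɾrs/: profile 2-7-7-3 — violates.
(c) /tbxzn/: profile 1-2-3-4-5 — obeys.
(d) /vðɣ/: profile 4-4-4 — violates.
(e) /ɣʀl/: profile 4-7-6 — violates.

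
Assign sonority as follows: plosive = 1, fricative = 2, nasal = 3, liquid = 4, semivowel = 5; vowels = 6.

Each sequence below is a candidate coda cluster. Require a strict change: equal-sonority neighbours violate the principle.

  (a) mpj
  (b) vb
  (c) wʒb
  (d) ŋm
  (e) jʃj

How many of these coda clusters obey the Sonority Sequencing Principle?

(a) mpj: profile 3-1-5 — violates.
(b) vb: profile 2-1 — obeys.
(c) wʒb: profile 5-2-1 — obeys.
(d) ŋm: profile 3-3 — violates.
(e) jʃj: profile 5-2-5 — violates.

2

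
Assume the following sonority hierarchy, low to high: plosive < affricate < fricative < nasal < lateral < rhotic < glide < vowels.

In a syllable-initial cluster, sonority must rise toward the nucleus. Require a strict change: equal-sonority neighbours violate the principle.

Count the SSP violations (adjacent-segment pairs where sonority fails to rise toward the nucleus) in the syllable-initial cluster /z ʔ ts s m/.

1

/z/ is a fricative (sonority 3).
/ʔ/ is a plosive (sonority 1).
/ts/ is an affricate (sonority 2).
/s/ is a fricative (sonority 3).
/m/ is a nasal (sonority 4).
/z/→/ʔ/: 3→1 (does not rise) — violation.
/ʔ/→/ts/: 1→2 (rises) — ok.
/ts/→/s/: 2→3 (rises) — ok.
/s/→/m/: 3→4 (rises) — ok.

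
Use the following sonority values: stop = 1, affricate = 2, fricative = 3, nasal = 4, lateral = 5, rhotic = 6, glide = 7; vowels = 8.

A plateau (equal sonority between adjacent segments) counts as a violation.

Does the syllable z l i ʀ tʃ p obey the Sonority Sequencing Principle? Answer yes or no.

Onset: /z/ is a fricative (sonority 3), /l/ is a lateral (sonority 5); then the nucleus /i/ (sonority 8).
Onset profile 3-5-8 — rises to the nucleus.
Coda: /ʀ/ is a rhotic (sonority 6), /tʃ/ is an affricate (sonority 2), /p/ is a stop (sonority 1).
Coda profile 8-6-2-1 — falls from the nucleus.

yes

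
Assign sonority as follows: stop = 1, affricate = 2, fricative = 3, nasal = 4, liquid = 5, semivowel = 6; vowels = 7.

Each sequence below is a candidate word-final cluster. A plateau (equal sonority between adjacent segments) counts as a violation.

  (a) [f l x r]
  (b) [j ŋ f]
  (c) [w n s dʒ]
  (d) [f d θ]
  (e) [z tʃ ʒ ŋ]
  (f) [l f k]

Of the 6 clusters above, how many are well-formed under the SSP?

(a) [f l x r]: profile 3-5-3-5 — violates.
(b) [j ŋ f]: profile 6-4-3 — obeys.
(c) [w n s dʒ]: profile 6-4-3-2 — obeys.
(d) [f d θ]: profile 3-1-3 — violates.
(e) [z tʃ ʒ ŋ]: profile 3-2-3-4 — violates.
(f) [l f k]: profile 5-3-1 — obeys.

3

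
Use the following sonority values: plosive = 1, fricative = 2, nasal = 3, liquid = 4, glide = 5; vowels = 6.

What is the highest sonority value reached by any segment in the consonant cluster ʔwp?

5

/ʔ/ — plosive, sonority 1.
/w/ — glide, sonority 5.
/p/ — plosive, sonority 1.
The maximum is 5.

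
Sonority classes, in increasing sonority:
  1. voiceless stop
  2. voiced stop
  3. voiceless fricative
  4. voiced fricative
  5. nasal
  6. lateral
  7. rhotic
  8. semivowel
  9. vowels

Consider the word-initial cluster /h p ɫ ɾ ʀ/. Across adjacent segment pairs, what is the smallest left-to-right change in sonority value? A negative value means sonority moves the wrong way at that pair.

-2

/h/ is a voiceless fricative (sonority 3).
/p/ is a voiceless stop (sonority 1).
/ɫ/ is a lateral (sonority 6).
/ɾ/ is a rhotic (sonority 7).
/ʀ/ is a rhotic (sonority 7).
/h/→/p/: change -2.
/p/→/ɫ/: change +5.
/ɫ/→/ɾ/: change +1.
/ɾ/→/ʀ/: change +0.
Minimum = -2.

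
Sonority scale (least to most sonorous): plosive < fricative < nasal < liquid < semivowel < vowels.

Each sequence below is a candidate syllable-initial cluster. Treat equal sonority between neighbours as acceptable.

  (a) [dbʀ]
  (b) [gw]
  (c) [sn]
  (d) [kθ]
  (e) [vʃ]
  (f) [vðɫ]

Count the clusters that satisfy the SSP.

(a) sonority 1-1-4: well-formed.
(b) sonority 1-5: well-formed.
(c) sonority 2-3: well-formed.
(d) sonority 1-2: well-formed.
(e) sonority 2-2: well-formed.
(f) sonority 2-2-4: well-formed.

6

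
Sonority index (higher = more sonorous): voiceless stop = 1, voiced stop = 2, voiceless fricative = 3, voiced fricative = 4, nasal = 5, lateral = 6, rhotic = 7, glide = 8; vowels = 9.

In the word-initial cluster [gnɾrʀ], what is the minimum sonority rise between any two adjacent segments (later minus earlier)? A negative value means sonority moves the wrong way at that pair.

/g/ — voiced stop, sonority 2.
/n/ — nasal, sonority 5.
/ɾ/ — rhotic, sonority 7.
/r/ — rhotic, sonority 7.
/ʀ/ — rhotic, sonority 7.
/g/→/n/: change +3.
/n/→/ɾ/: change +2.
/ɾ/→/r/: change +0.
/r/→/ʀ/: change +0.
Minimum = 0.

0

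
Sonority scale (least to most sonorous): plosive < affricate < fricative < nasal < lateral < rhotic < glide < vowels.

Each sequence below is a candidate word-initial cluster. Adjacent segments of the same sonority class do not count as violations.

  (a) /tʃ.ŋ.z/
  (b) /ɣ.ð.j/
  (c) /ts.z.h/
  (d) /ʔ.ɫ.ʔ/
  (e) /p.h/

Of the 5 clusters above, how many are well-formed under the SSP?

3

(a) /tʃ.ŋ.z/: profile 2-4-3 — violates.
(b) /ɣ.ð.j/: profile 3-3-7 — obeys.
(c) /ts.z.h/: profile 2-3-3 — obeys.
(d) /ʔ.ɫ.ʔ/: profile 1-5-1 — violates.
(e) /p.h/: profile 1-3 — obeys.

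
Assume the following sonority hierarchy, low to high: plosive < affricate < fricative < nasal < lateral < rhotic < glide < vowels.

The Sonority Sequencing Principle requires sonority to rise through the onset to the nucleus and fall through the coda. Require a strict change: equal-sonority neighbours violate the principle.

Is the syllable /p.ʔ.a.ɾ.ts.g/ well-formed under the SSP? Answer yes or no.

no

Onset: /p/ is a plosive (sonority 1), /ʔ/ is a plosive (sonority 1); then the nucleus /a/ (sonority 8).
Onset profile 1-1-8 — does not strictly rise throughout.
Coda: /ɾ/ is a rhotic (sonority 6), /ts/ is an affricate (sonority 2), /g/ is a plosive (sonority 1).
Coda profile 8-6-2-1 — falls from the nucleus.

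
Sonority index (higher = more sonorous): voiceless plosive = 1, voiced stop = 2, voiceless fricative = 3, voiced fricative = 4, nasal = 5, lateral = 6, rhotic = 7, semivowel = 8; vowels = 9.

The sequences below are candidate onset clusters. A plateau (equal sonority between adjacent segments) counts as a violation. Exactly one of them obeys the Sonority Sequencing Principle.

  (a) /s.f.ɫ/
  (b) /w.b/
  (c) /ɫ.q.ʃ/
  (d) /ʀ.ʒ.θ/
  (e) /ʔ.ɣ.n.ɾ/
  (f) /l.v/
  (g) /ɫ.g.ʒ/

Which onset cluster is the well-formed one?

e

(a) /s.f.ɫ/: profile 3-3-6 — violates.
(b) /w.b/: profile 8-2 — violates.
(c) /ɫ.q.ʃ/: profile 6-1-3 — violates.
(d) /ʀ.ʒ.θ/: profile 7-4-3 — violates.
(e) /ʔ.ɣ.n.ɾ/: profile 1-4-5-7 — obeys.
(f) /l.v/: profile 6-4 — violates.
(g) /ɫ.g.ʒ/: profile 6-2-4 — violates.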